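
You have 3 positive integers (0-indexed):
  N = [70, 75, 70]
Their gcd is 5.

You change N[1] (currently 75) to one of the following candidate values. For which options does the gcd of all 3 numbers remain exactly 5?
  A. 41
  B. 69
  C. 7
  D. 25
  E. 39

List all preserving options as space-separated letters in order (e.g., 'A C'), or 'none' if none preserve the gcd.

Old gcd = 5; gcd of others (without N[1]) = 70
New gcd for candidate v: gcd(70, v). Preserves old gcd iff gcd(70, v) = 5.
  Option A: v=41, gcd(70,41)=1 -> changes
  Option B: v=69, gcd(70,69)=1 -> changes
  Option C: v=7, gcd(70,7)=7 -> changes
  Option D: v=25, gcd(70,25)=5 -> preserves
  Option E: v=39, gcd(70,39)=1 -> changes

Answer: D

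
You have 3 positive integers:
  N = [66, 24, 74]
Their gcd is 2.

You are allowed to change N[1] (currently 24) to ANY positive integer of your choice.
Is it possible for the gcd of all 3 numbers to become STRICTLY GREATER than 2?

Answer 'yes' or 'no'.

Answer: no

Derivation:
Current gcd = 2
gcd of all OTHER numbers (without N[1]=24): gcd([66, 74]) = 2
The new gcd after any change is gcd(2, new_value).
This can be at most 2.
Since 2 = old gcd 2, the gcd can only stay the same or decrease.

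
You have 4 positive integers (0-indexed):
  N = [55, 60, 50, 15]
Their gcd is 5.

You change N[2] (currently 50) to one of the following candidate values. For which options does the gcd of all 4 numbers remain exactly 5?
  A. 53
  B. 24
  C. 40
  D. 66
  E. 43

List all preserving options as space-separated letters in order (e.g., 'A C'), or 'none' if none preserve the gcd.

Answer: C

Derivation:
Old gcd = 5; gcd of others (without N[2]) = 5
New gcd for candidate v: gcd(5, v). Preserves old gcd iff gcd(5, v) = 5.
  Option A: v=53, gcd(5,53)=1 -> changes
  Option B: v=24, gcd(5,24)=1 -> changes
  Option C: v=40, gcd(5,40)=5 -> preserves
  Option D: v=66, gcd(5,66)=1 -> changes
  Option E: v=43, gcd(5,43)=1 -> changes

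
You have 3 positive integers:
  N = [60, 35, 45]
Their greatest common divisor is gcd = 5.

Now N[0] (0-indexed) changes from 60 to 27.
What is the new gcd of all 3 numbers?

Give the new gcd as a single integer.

Answer: 1

Derivation:
Numbers: [60, 35, 45], gcd = 5
Change: index 0, 60 -> 27
gcd of the OTHER numbers (without index 0): gcd([35, 45]) = 5
New gcd = gcd(g_others, new_val) = gcd(5, 27) = 1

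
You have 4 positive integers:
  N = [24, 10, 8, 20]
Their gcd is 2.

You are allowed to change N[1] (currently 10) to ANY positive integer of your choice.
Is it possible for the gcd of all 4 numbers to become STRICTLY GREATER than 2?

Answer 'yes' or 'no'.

Answer: yes

Derivation:
Current gcd = 2
gcd of all OTHER numbers (without N[1]=10): gcd([24, 8, 20]) = 4
The new gcd after any change is gcd(4, new_value).
This can be at most 4.
Since 4 > old gcd 2, the gcd CAN increase (e.g., set N[1] = 4).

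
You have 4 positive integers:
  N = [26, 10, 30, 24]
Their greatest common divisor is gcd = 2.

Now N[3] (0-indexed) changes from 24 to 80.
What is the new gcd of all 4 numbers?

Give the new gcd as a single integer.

Answer: 2

Derivation:
Numbers: [26, 10, 30, 24], gcd = 2
Change: index 3, 24 -> 80
gcd of the OTHER numbers (without index 3): gcd([26, 10, 30]) = 2
New gcd = gcd(g_others, new_val) = gcd(2, 80) = 2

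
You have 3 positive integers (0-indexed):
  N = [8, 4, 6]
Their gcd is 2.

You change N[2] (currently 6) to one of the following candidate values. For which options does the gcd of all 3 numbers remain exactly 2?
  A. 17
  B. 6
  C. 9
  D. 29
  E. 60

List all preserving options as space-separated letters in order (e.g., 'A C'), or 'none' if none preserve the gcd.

Answer: B

Derivation:
Old gcd = 2; gcd of others (without N[2]) = 4
New gcd for candidate v: gcd(4, v). Preserves old gcd iff gcd(4, v) = 2.
  Option A: v=17, gcd(4,17)=1 -> changes
  Option B: v=6, gcd(4,6)=2 -> preserves
  Option C: v=9, gcd(4,9)=1 -> changes
  Option D: v=29, gcd(4,29)=1 -> changes
  Option E: v=60, gcd(4,60)=4 -> changes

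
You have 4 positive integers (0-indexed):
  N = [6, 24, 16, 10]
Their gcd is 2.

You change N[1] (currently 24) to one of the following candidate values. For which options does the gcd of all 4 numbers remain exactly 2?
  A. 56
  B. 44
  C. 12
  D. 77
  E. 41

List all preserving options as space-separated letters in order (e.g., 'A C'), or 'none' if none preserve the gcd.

Answer: A B C

Derivation:
Old gcd = 2; gcd of others (without N[1]) = 2
New gcd for candidate v: gcd(2, v). Preserves old gcd iff gcd(2, v) = 2.
  Option A: v=56, gcd(2,56)=2 -> preserves
  Option B: v=44, gcd(2,44)=2 -> preserves
  Option C: v=12, gcd(2,12)=2 -> preserves
  Option D: v=77, gcd(2,77)=1 -> changes
  Option E: v=41, gcd(2,41)=1 -> changes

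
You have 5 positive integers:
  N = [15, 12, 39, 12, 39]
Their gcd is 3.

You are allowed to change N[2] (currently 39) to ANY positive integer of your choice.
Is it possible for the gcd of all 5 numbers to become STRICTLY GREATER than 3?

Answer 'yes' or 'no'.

Answer: no

Derivation:
Current gcd = 3
gcd of all OTHER numbers (without N[2]=39): gcd([15, 12, 12, 39]) = 3
The new gcd after any change is gcd(3, new_value).
This can be at most 3.
Since 3 = old gcd 3, the gcd can only stay the same or decrease.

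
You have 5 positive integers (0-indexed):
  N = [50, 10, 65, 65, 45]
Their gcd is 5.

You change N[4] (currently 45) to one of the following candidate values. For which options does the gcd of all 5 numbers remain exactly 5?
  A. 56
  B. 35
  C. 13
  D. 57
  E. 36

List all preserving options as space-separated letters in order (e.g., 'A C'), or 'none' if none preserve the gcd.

Old gcd = 5; gcd of others (without N[4]) = 5
New gcd for candidate v: gcd(5, v). Preserves old gcd iff gcd(5, v) = 5.
  Option A: v=56, gcd(5,56)=1 -> changes
  Option B: v=35, gcd(5,35)=5 -> preserves
  Option C: v=13, gcd(5,13)=1 -> changes
  Option D: v=57, gcd(5,57)=1 -> changes
  Option E: v=36, gcd(5,36)=1 -> changes

Answer: B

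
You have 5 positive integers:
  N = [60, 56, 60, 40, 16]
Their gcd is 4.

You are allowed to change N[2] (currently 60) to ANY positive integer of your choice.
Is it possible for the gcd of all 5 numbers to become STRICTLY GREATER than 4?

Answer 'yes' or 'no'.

Current gcd = 4
gcd of all OTHER numbers (without N[2]=60): gcd([60, 56, 40, 16]) = 4
The new gcd after any change is gcd(4, new_value).
This can be at most 4.
Since 4 = old gcd 4, the gcd can only stay the same or decrease.

Answer: no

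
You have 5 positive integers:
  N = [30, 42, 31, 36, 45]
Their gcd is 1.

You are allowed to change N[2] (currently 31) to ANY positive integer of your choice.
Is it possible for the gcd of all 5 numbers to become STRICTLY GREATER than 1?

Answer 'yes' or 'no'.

Answer: yes

Derivation:
Current gcd = 1
gcd of all OTHER numbers (without N[2]=31): gcd([30, 42, 36, 45]) = 3
The new gcd after any change is gcd(3, new_value).
This can be at most 3.
Since 3 > old gcd 1, the gcd CAN increase (e.g., set N[2] = 3).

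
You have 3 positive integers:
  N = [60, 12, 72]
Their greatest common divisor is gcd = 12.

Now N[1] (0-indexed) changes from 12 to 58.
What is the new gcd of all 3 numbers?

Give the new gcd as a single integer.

Numbers: [60, 12, 72], gcd = 12
Change: index 1, 12 -> 58
gcd of the OTHER numbers (without index 1): gcd([60, 72]) = 12
New gcd = gcd(g_others, new_val) = gcd(12, 58) = 2

Answer: 2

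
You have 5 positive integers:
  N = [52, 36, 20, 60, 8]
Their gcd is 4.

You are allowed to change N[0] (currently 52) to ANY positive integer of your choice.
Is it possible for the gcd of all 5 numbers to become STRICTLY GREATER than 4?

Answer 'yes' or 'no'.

Current gcd = 4
gcd of all OTHER numbers (without N[0]=52): gcd([36, 20, 60, 8]) = 4
The new gcd after any change is gcd(4, new_value).
This can be at most 4.
Since 4 = old gcd 4, the gcd can only stay the same or decrease.

Answer: no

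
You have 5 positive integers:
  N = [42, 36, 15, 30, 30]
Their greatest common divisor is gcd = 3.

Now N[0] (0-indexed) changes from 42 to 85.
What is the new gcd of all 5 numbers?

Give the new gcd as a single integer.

Numbers: [42, 36, 15, 30, 30], gcd = 3
Change: index 0, 42 -> 85
gcd of the OTHER numbers (without index 0): gcd([36, 15, 30, 30]) = 3
New gcd = gcd(g_others, new_val) = gcd(3, 85) = 1

Answer: 1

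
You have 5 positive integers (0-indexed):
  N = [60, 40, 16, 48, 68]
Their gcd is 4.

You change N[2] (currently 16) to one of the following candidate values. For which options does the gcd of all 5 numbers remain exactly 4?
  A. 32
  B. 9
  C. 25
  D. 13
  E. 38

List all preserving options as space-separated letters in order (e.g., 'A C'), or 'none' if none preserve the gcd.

Old gcd = 4; gcd of others (without N[2]) = 4
New gcd for candidate v: gcd(4, v). Preserves old gcd iff gcd(4, v) = 4.
  Option A: v=32, gcd(4,32)=4 -> preserves
  Option B: v=9, gcd(4,9)=1 -> changes
  Option C: v=25, gcd(4,25)=1 -> changes
  Option D: v=13, gcd(4,13)=1 -> changes
  Option E: v=38, gcd(4,38)=2 -> changes

Answer: A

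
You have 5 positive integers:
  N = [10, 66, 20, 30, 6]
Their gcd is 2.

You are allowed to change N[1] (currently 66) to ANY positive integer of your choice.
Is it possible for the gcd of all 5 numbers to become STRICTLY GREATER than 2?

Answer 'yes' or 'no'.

Answer: no

Derivation:
Current gcd = 2
gcd of all OTHER numbers (without N[1]=66): gcd([10, 20, 30, 6]) = 2
The new gcd after any change is gcd(2, new_value).
This can be at most 2.
Since 2 = old gcd 2, the gcd can only stay the same or decrease.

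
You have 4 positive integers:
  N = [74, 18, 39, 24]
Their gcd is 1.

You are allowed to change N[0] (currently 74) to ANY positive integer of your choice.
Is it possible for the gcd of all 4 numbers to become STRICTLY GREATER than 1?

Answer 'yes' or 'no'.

Answer: yes

Derivation:
Current gcd = 1
gcd of all OTHER numbers (without N[0]=74): gcd([18, 39, 24]) = 3
The new gcd after any change is gcd(3, new_value).
This can be at most 3.
Since 3 > old gcd 1, the gcd CAN increase (e.g., set N[0] = 3).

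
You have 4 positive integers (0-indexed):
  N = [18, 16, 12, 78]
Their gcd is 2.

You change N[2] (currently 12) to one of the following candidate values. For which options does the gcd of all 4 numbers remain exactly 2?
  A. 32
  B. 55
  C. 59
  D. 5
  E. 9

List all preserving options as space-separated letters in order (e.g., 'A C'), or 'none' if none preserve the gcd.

Answer: A

Derivation:
Old gcd = 2; gcd of others (without N[2]) = 2
New gcd for candidate v: gcd(2, v). Preserves old gcd iff gcd(2, v) = 2.
  Option A: v=32, gcd(2,32)=2 -> preserves
  Option B: v=55, gcd(2,55)=1 -> changes
  Option C: v=59, gcd(2,59)=1 -> changes
  Option D: v=5, gcd(2,5)=1 -> changes
  Option E: v=9, gcd(2,9)=1 -> changes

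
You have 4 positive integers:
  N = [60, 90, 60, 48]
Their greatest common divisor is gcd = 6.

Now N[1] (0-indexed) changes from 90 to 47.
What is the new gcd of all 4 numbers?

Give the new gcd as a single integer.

Numbers: [60, 90, 60, 48], gcd = 6
Change: index 1, 90 -> 47
gcd of the OTHER numbers (without index 1): gcd([60, 60, 48]) = 12
New gcd = gcd(g_others, new_val) = gcd(12, 47) = 1

Answer: 1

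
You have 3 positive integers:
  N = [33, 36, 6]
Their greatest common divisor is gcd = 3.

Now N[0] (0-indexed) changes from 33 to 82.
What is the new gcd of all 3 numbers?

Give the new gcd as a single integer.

Answer: 2

Derivation:
Numbers: [33, 36, 6], gcd = 3
Change: index 0, 33 -> 82
gcd of the OTHER numbers (without index 0): gcd([36, 6]) = 6
New gcd = gcd(g_others, new_val) = gcd(6, 82) = 2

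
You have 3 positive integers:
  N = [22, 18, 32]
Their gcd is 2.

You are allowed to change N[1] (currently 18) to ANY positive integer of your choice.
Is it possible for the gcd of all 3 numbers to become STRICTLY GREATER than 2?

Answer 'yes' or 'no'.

Answer: no

Derivation:
Current gcd = 2
gcd of all OTHER numbers (without N[1]=18): gcd([22, 32]) = 2
The new gcd after any change is gcd(2, new_value).
This can be at most 2.
Since 2 = old gcd 2, the gcd can only stay the same or decrease.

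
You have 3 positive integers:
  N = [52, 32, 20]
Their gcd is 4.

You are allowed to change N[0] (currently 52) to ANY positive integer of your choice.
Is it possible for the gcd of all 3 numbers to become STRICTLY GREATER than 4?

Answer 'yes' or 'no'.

Current gcd = 4
gcd of all OTHER numbers (without N[0]=52): gcd([32, 20]) = 4
The new gcd after any change is gcd(4, new_value).
This can be at most 4.
Since 4 = old gcd 4, the gcd can only stay the same or decrease.

Answer: no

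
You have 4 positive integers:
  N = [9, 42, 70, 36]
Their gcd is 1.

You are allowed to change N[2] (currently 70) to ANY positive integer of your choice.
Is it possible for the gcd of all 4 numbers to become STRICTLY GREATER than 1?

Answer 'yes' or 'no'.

Current gcd = 1
gcd of all OTHER numbers (without N[2]=70): gcd([9, 42, 36]) = 3
The new gcd after any change is gcd(3, new_value).
This can be at most 3.
Since 3 > old gcd 1, the gcd CAN increase (e.g., set N[2] = 3).

Answer: yes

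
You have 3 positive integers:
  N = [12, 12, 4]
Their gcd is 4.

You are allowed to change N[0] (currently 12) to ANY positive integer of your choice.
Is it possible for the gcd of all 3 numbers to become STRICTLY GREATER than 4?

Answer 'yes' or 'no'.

Answer: no

Derivation:
Current gcd = 4
gcd of all OTHER numbers (without N[0]=12): gcd([12, 4]) = 4
The new gcd after any change is gcd(4, new_value).
This can be at most 4.
Since 4 = old gcd 4, the gcd can only stay the same or decrease.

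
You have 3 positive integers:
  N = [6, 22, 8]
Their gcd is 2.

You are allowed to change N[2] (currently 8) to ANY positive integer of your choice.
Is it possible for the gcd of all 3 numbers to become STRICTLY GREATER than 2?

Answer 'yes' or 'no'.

Answer: no

Derivation:
Current gcd = 2
gcd of all OTHER numbers (without N[2]=8): gcd([6, 22]) = 2
The new gcd after any change is gcd(2, new_value).
This can be at most 2.
Since 2 = old gcd 2, the gcd can only stay the same or decrease.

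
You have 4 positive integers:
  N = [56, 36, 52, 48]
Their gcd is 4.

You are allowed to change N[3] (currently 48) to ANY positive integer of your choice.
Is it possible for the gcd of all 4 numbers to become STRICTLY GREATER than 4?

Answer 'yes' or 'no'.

Answer: no

Derivation:
Current gcd = 4
gcd of all OTHER numbers (without N[3]=48): gcd([56, 36, 52]) = 4
The new gcd after any change is gcd(4, new_value).
This can be at most 4.
Since 4 = old gcd 4, the gcd can only stay the same or decrease.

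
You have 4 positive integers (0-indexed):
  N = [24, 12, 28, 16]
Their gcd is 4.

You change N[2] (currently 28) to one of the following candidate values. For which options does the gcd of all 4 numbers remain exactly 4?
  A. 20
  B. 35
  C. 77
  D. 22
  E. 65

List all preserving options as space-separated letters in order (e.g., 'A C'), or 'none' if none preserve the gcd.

Old gcd = 4; gcd of others (without N[2]) = 4
New gcd for candidate v: gcd(4, v). Preserves old gcd iff gcd(4, v) = 4.
  Option A: v=20, gcd(4,20)=4 -> preserves
  Option B: v=35, gcd(4,35)=1 -> changes
  Option C: v=77, gcd(4,77)=1 -> changes
  Option D: v=22, gcd(4,22)=2 -> changes
  Option E: v=65, gcd(4,65)=1 -> changes

Answer: A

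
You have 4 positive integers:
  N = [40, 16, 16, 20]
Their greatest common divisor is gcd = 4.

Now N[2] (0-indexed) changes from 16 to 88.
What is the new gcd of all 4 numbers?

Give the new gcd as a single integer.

Numbers: [40, 16, 16, 20], gcd = 4
Change: index 2, 16 -> 88
gcd of the OTHER numbers (without index 2): gcd([40, 16, 20]) = 4
New gcd = gcd(g_others, new_val) = gcd(4, 88) = 4

Answer: 4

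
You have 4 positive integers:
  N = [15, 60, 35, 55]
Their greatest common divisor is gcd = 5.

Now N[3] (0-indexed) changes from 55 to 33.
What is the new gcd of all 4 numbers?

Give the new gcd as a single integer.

Numbers: [15, 60, 35, 55], gcd = 5
Change: index 3, 55 -> 33
gcd of the OTHER numbers (without index 3): gcd([15, 60, 35]) = 5
New gcd = gcd(g_others, new_val) = gcd(5, 33) = 1

Answer: 1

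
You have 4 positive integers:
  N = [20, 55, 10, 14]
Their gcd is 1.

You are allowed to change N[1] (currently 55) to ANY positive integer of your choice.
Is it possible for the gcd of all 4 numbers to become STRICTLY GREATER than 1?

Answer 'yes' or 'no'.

Current gcd = 1
gcd of all OTHER numbers (without N[1]=55): gcd([20, 10, 14]) = 2
The new gcd after any change is gcd(2, new_value).
This can be at most 2.
Since 2 > old gcd 1, the gcd CAN increase (e.g., set N[1] = 2).

Answer: yes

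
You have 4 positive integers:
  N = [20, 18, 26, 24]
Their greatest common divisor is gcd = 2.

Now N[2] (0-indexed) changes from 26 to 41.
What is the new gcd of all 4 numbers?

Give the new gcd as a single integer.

Numbers: [20, 18, 26, 24], gcd = 2
Change: index 2, 26 -> 41
gcd of the OTHER numbers (without index 2): gcd([20, 18, 24]) = 2
New gcd = gcd(g_others, new_val) = gcd(2, 41) = 1

Answer: 1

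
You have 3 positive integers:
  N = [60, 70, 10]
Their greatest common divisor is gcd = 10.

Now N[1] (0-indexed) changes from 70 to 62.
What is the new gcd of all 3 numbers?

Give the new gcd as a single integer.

Numbers: [60, 70, 10], gcd = 10
Change: index 1, 70 -> 62
gcd of the OTHER numbers (without index 1): gcd([60, 10]) = 10
New gcd = gcd(g_others, new_val) = gcd(10, 62) = 2

Answer: 2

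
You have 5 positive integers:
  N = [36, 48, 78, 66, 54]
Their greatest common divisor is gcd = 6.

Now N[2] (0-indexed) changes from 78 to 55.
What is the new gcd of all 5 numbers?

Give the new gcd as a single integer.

Numbers: [36, 48, 78, 66, 54], gcd = 6
Change: index 2, 78 -> 55
gcd of the OTHER numbers (without index 2): gcd([36, 48, 66, 54]) = 6
New gcd = gcd(g_others, new_val) = gcd(6, 55) = 1

Answer: 1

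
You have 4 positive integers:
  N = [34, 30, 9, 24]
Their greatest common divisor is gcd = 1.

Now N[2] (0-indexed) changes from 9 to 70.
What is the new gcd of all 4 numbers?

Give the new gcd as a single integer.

Answer: 2

Derivation:
Numbers: [34, 30, 9, 24], gcd = 1
Change: index 2, 9 -> 70
gcd of the OTHER numbers (without index 2): gcd([34, 30, 24]) = 2
New gcd = gcd(g_others, new_val) = gcd(2, 70) = 2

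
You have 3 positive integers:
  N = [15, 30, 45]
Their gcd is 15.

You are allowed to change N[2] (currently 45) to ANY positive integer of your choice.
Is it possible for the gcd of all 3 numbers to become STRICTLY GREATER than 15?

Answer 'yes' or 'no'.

Answer: no

Derivation:
Current gcd = 15
gcd of all OTHER numbers (without N[2]=45): gcd([15, 30]) = 15
The new gcd after any change is gcd(15, new_value).
This can be at most 15.
Since 15 = old gcd 15, the gcd can only stay the same or decrease.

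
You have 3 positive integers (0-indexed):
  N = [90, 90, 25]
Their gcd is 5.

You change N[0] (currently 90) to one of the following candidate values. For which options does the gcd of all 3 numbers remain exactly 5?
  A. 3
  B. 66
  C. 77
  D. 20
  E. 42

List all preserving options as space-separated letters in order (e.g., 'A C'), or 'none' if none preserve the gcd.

Answer: D

Derivation:
Old gcd = 5; gcd of others (without N[0]) = 5
New gcd for candidate v: gcd(5, v). Preserves old gcd iff gcd(5, v) = 5.
  Option A: v=3, gcd(5,3)=1 -> changes
  Option B: v=66, gcd(5,66)=1 -> changes
  Option C: v=77, gcd(5,77)=1 -> changes
  Option D: v=20, gcd(5,20)=5 -> preserves
  Option E: v=42, gcd(5,42)=1 -> changes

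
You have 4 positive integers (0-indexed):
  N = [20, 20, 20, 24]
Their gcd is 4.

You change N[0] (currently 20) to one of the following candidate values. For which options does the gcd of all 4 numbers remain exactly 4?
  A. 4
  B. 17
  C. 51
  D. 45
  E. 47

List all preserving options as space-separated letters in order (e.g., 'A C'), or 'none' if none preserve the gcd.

Answer: A

Derivation:
Old gcd = 4; gcd of others (without N[0]) = 4
New gcd for candidate v: gcd(4, v). Preserves old gcd iff gcd(4, v) = 4.
  Option A: v=4, gcd(4,4)=4 -> preserves
  Option B: v=17, gcd(4,17)=1 -> changes
  Option C: v=51, gcd(4,51)=1 -> changes
  Option D: v=45, gcd(4,45)=1 -> changes
  Option E: v=47, gcd(4,47)=1 -> changes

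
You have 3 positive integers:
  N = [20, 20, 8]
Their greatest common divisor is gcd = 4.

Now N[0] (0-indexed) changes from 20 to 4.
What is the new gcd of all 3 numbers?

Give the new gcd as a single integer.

Numbers: [20, 20, 8], gcd = 4
Change: index 0, 20 -> 4
gcd of the OTHER numbers (without index 0): gcd([20, 8]) = 4
New gcd = gcd(g_others, new_val) = gcd(4, 4) = 4

Answer: 4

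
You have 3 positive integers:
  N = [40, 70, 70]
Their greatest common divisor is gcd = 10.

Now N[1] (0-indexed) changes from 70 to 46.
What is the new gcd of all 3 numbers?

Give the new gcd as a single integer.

Answer: 2

Derivation:
Numbers: [40, 70, 70], gcd = 10
Change: index 1, 70 -> 46
gcd of the OTHER numbers (without index 1): gcd([40, 70]) = 10
New gcd = gcd(g_others, new_val) = gcd(10, 46) = 2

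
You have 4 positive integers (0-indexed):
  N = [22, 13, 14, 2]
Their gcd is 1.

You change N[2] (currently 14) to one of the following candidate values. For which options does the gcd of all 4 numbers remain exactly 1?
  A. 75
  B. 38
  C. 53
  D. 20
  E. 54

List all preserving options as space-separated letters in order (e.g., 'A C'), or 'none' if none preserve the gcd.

Old gcd = 1; gcd of others (without N[2]) = 1
New gcd for candidate v: gcd(1, v). Preserves old gcd iff gcd(1, v) = 1.
  Option A: v=75, gcd(1,75)=1 -> preserves
  Option B: v=38, gcd(1,38)=1 -> preserves
  Option C: v=53, gcd(1,53)=1 -> preserves
  Option D: v=20, gcd(1,20)=1 -> preserves
  Option E: v=54, gcd(1,54)=1 -> preserves

Answer: A B C D E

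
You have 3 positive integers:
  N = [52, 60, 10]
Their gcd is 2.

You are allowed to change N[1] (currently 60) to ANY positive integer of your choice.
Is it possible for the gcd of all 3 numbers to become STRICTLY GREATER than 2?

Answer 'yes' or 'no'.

Answer: no

Derivation:
Current gcd = 2
gcd of all OTHER numbers (without N[1]=60): gcd([52, 10]) = 2
The new gcd after any change is gcd(2, new_value).
This can be at most 2.
Since 2 = old gcd 2, the gcd can only stay the same or decrease.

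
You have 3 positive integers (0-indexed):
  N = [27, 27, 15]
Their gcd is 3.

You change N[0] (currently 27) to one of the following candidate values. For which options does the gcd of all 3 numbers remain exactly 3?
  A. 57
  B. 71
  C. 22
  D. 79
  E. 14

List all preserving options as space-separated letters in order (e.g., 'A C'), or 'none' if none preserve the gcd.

Old gcd = 3; gcd of others (without N[0]) = 3
New gcd for candidate v: gcd(3, v). Preserves old gcd iff gcd(3, v) = 3.
  Option A: v=57, gcd(3,57)=3 -> preserves
  Option B: v=71, gcd(3,71)=1 -> changes
  Option C: v=22, gcd(3,22)=1 -> changes
  Option D: v=79, gcd(3,79)=1 -> changes
  Option E: v=14, gcd(3,14)=1 -> changes

Answer: A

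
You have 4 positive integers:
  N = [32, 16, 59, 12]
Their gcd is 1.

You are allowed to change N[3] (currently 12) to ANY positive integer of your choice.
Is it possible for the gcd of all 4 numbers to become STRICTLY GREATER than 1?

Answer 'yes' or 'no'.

Current gcd = 1
gcd of all OTHER numbers (without N[3]=12): gcd([32, 16, 59]) = 1
The new gcd after any change is gcd(1, new_value).
This can be at most 1.
Since 1 = old gcd 1, the gcd can only stay the same or decrease.

Answer: no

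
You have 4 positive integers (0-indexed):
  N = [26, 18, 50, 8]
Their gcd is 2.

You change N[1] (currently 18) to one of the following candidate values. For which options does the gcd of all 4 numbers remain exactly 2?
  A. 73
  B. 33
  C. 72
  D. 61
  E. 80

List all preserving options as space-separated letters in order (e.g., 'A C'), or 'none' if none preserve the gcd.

Answer: C E

Derivation:
Old gcd = 2; gcd of others (without N[1]) = 2
New gcd for candidate v: gcd(2, v). Preserves old gcd iff gcd(2, v) = 2.
  Option A: v=73, gcd(2,73)=1 -> changes
  Option B: v=33, gcd(2,33)=1 -> changes
  Option C: v=72, gcd(2,72)=2 -> preserves
  Option D: v=61, gcd(2,61)=1 -> changes
  Option E: v=80, gcd(2,80)=2 -> preserves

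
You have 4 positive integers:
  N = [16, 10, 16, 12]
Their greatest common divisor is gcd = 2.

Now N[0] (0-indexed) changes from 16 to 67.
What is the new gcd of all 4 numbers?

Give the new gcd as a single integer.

Numbers: [16, 10, 16, 12], gcd = 2
Change: index 0, 16 -> 67
gcd of the OTHER numbers (without index 0): gcd([10, 16, 12]) = 2
New gcd = gcd(g_others, new_val) = gcd(2, 67) = 1

Answer: 1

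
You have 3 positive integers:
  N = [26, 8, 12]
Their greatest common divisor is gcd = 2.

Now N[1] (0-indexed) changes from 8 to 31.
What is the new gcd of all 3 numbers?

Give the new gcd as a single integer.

Answer: 1

Derivation:
Numbers: [26, 8, 12], gcd = 2
Change: index 1, 8 -> 31
gcd of the OTHER numbers (without index 1): gcd([26, 12]) = 2
New gcd = gcd(g_others, new_val) = gcd(2, 31) = 1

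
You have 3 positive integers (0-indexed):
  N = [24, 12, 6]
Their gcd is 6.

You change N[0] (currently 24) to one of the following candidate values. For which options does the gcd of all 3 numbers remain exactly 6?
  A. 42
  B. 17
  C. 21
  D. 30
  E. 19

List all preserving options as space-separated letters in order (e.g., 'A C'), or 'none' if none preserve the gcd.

Answer: A D

Derivation:
Old gcd = 6; gcd of others (without N[0]) = 6
New gcd for candidate v: gcd(6, v). Preserves old gcd iff gcd(6, v) = 6.
  Option A: v=42, gcd(6,42)=6 -> preserves
  Option B: v=17, gcd(6,17)=1 -> changes
  Option C: v=21, gcd(6,21)=3 -> changes
  Option D: v=30, gcd(6,30)=6 -> preserves
  Option E: v=19, gcd(6,19)=1 -> changes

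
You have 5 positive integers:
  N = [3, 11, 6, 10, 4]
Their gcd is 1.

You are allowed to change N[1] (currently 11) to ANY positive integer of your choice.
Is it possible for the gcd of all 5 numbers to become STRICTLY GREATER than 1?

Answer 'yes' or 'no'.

Current gcd = 1
gcd of all OTHER numbers (without N[1]=11): gcd([3, 6, 10, 4]) = 1
The new gcd after any change is gcd(1, new_value).
This can be at most 1.
Since 1 = old gcd 1, the gcd can only stay the same or decrease.

Answer: no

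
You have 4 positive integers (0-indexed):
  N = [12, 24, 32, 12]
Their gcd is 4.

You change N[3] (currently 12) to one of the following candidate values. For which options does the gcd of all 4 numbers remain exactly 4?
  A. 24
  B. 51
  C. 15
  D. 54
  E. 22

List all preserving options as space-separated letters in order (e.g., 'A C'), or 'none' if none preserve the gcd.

Answer: A

Derivation:
Old gcd = 4; gcd of others (without N[3]) = 4
New gcd for candidate v: gcd(4, v). Preserves old gcd iff gcd(4, v) = 4.
  Option A: v=24, gcd(4,24)=4 -> preserves
  Option B: v=51, gcd(4,51)=1 -> changes
  Option C: v=15, gcd(4,15)=1 -> changes
  Option D: v=54, gcd(4,54)=2 -> changes
  Option E: v=22, gcd(4,22)=2 -> changes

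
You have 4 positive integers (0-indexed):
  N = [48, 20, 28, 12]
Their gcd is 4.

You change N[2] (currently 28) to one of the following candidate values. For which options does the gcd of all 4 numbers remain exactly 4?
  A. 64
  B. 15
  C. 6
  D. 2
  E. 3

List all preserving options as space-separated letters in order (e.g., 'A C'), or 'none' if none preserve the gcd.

Answer: A

Derivation:
Old gcd = 4; gcd of others (without N[2]) = 4
New gcd for candidate v: gcd(4, v). Preserves old gcd iff gcd(4, v) = 4.
  Option A: v=64, gcd(4,64)=4 -> preserves
  Option B: v=15, gcd(4,15)=1 -> changes
  Option C: v=6, gcd(4,6)=2 -> changes
  Option D: v=2, gcd(4,2)=2 -> changes
  Option E: v=3, gcd(4,3)=1 -> changes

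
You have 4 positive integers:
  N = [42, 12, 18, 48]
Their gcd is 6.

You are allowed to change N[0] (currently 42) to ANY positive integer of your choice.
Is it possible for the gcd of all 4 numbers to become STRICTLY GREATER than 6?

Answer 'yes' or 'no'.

Answer: no

Derivation:
Current gcd = 6
gcd of all OTHER numbers (without N[0]=42): gcd([12, 18, 48]) = 6
The new gcd after any change is gcd(6, new_value).
This can be at most 6.
Since 6 = old gcd 6, the gcd can only stay the same or decrease.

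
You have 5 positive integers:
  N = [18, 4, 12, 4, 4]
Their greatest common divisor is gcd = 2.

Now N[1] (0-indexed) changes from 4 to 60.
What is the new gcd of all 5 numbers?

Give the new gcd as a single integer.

Answer: 2

Derivation:
Numbers: [18, 4, 12, 4, 4], gcd = 2
Change: index 1, 4 -> 60
gcd of the OTHER numbers (without index 1): gcd([18, 12, 4, 4]) = 2
New gcd = gcd(g_others, new_val) = gcd(2, 60) = 2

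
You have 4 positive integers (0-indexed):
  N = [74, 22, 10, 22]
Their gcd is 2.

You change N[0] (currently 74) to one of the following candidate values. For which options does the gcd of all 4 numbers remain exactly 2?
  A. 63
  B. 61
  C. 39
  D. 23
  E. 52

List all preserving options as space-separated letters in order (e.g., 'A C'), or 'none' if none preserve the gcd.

Answer: E

Derivation:
Old gcd = 2; gcd of others (without N[0]) = 2
New gcd for candidate v: gcd(2, v). Preserves old gcd iff gcd(2, v) = 2.
  Option A: v=63, gcd(2,63)=1 -> changes
  Option B: v=61, gcd(2,61)=1 -> changes
  Option C: v=39, gcd(2,39)=1 -> changes
  Option D: v=23, gcd(2,23)=1 -> changes
  Option E: v=52, gcd(2,52)=2 -> preserves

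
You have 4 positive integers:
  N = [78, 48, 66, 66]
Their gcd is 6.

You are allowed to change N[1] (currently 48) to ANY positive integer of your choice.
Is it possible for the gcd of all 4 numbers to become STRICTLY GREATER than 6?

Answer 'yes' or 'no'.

Answer: no

Derivation:
Current gcd = 6
gcd of all OTHER numbers (without N[1]=48): gcd([78, 66, 66]) = 6
The new gcd after any change is gcd(6, new_value).
This can be at most 6.
Since 6 = old gcd 6, the gcd can only stay the same or decrease.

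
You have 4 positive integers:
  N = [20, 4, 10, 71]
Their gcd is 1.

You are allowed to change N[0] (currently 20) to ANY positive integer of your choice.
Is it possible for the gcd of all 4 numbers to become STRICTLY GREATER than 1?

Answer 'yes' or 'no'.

Current gcd = 1
gcd of all OTHER numbers (without N[0]=20): gcd([4, 10, 71]) = 1
The new gcd after any change is gcd(1, new_value).
This can be at most 1.
Since 1 = old gcd 1, the gcd can only stay the same or decrease.

Answer: no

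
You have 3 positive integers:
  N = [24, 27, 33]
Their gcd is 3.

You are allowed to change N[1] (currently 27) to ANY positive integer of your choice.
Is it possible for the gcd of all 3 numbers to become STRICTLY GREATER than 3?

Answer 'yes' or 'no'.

Answer: no

Derivation:
Current gcd = 3
gcd of all OTHER numbers (without N[1]=27): gcd([24, 33]) = 3
The new gcd after any change is gcd(3, new_value).
This can be at most 3.
Since 3 = old gcd 3, the gcd can only stay the same or decrease.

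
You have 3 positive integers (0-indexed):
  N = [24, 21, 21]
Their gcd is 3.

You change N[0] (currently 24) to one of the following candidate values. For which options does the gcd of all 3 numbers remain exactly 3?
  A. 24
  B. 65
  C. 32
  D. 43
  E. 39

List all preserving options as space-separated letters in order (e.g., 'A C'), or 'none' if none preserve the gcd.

Answer: A E

Derivation:
Old gcd = 3; gcd of others (without N[0]) = 21
New gcd for candidate v: gcd(21, v). Preserves old gcd iff gcd(21, v) = 3.
  Option A: v=24, gcd(21,24)=3 -> preserves
  Option B: v=65, gcd(21,65)=1 -> changes
  Option C: v=32, gcd(21,32)=1 -> changes
  Option D: v=43, gcd(21,43)=1 -> changes
  Option E: v=39, gcd(21,39)=3 -> preserves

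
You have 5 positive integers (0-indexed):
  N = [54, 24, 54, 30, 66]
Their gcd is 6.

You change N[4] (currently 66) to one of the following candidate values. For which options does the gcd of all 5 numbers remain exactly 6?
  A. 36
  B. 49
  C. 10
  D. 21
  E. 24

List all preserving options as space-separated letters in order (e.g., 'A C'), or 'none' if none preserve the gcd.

Answer: A E

Derivation:
Old gcd = 6; gcd of others (without N[4]) = 6
New gcd for candidate v: gcd(6, v). Preserves old gcd iff gcd(6, v) = 6.
  Option A: v=36, gcd(6,36)=6 -> preserves
  Option B: v=49, gcd(6,49)=1 -> changes
  Option C: v=10, gcd(6,10)=2 -> changes
  Option D: v=21, gcd(6,21)=3 -> changes
  Option E: v=24, gcd(6,24)=6 -> preserves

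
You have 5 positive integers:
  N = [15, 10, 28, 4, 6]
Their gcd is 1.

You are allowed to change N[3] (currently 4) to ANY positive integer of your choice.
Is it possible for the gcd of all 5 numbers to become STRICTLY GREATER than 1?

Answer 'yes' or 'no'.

Answer: no

Derivation:
Current gcd = 1
gcd of all OTHER numbers (without N[3]=4): gcd([15, 10, 28, 6]) = 1
The new gcd after any change is gcd(1, new_value).
This can be at most 1.
Since 1 = old gcd 1, the gcd can only stay the same or decrease.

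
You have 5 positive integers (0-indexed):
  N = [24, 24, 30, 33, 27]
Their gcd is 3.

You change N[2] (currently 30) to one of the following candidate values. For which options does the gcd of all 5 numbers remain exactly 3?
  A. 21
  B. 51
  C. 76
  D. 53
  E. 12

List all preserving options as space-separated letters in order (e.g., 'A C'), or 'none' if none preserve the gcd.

Answer: A B E

Derivation:
Old gcd = 3; gcd of others (without N[2]) = 3
New gcd for candidate v: gcd(3, v). Preserves old gcd iff gcd(3, v) = 3.
  Option A: v=21, gcd(3,21)=3 -> preserves
  Option B: v=51, gcd(3,51)=3 -> preserves
  Option C: v=76, gcd(3,76)=1 -> changes
  Option D: v=53, gcd(3,53)=1 -> changes
  Option E: v=12, gcd(3,12)=3 -> preserves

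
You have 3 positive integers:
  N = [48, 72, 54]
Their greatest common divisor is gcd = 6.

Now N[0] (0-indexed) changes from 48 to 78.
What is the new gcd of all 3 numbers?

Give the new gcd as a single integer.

Answer: 6

Derivation:
Numbers: [48, 72, 54], gcd = 6
Change: index 0, 48 -> 78
gcd of the OTHER numbers (without index 0): gcd([72, 54]) = 18
New gcd = gcd(g_others, new_val) = gcd(18, 78) = 6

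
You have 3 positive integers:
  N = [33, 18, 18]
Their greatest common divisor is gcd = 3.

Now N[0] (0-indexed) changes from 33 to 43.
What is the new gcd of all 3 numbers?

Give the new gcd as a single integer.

Numbers: [33, 18, 18], gcd = 3
Change: index 0, 33 -> 43
gcd of the OTHER numbers (without index 0): gcd([18, 18]) = 18
New gcd = gcd(g_others, new_val) = gcd(18, 43) = 1

Answer: 1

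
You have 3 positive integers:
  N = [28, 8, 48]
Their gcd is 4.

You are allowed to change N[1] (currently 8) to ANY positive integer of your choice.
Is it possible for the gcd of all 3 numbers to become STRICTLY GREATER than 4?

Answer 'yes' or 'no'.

Current gcd = 4
gcd of all OTHER numbers (without N[1]=8): gcd([28, 48]) = 4
The new gcd after any change is gcd(4, new_value).
This can be at most 4.
Since 4 = old gcd 4, the gcd can only stay the same or decrease.

Answer: no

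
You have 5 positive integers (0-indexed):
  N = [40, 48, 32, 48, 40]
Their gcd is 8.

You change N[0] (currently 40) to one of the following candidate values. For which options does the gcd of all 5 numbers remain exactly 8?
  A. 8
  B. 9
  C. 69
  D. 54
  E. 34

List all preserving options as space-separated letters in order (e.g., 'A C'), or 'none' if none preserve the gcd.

Answer: A

Derivation:
Old gcd = 8; gcd of others (without N[0]) = 8
New gcd for candidate v: gcd(8, v). Preserves old gcd iff gcd(8, v) = 8.
  Option A: v=8, gcd(8,8)=8 -> preserves
  Option B: v=9, gcd(8,9)=1 -> changes
  Option C: v=69, gcd(8,69)=1 -> changes
  Option D: v=54, gcd(8,54)=2 -> changes
  Option E: v=34, gcd(8,34)=2 -> changes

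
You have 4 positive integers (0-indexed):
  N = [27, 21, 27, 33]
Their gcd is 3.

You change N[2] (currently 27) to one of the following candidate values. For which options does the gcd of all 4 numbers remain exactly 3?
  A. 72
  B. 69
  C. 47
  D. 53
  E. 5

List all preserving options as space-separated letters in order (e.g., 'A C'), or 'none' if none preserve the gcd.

Old gcd = 3; gcd of others (without N[2]) = 3
New gcd for candidate v: gcd(3, v). Preserves old gcd iff gcd(3, v) = 3.
  Option A: v=72, gcd(3,72)=3 -> preserves
  Option B: v=69, gcd(3,69)=3 -> preserves
  Option C: v=47, gcd(3,47)=1 -> changes
  Option D: v=53, gcd(3,53)=1 -> changes
  Option E: v=5, gcd(3,5)=1 -> changes

Answer: A B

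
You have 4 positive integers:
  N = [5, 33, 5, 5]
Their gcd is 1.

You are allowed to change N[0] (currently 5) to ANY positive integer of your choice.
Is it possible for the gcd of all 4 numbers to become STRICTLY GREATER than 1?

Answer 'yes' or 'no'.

Current gcd = 1
gcd of all OTHER numbers (without N[0]=5): gcd([33, 5, 5]) = 1
The new gcd after any change is gcd(1, new_value).
This can be at most 1.
Since 1 = old gcd 1, the gcd can only stay the same or decrease.

Answer: no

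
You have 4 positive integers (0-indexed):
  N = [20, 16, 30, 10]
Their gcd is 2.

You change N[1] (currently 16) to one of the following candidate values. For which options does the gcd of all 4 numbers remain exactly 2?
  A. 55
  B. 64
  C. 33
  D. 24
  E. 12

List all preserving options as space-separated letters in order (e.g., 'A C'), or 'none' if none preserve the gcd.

Answer: B D E

Derivation:
Old gcd = 2; gcd of others (without N[1]) = 10
New gcd for candidate v: gcd(10, v). Preserves old gcd iff gcd(10, v) = 2.
  Option A: v=55, gcd(10,55)=5 -> changes
  Option B: v=64, gcd(10,64)=2 -> preserves
  Option C: v=33, gcd(10,33)=1 -> changes
  Option D: v=24, gcd(10,24)=2 -> preserves
  Option E: v=12, gcd(10,12)=2 -> preserves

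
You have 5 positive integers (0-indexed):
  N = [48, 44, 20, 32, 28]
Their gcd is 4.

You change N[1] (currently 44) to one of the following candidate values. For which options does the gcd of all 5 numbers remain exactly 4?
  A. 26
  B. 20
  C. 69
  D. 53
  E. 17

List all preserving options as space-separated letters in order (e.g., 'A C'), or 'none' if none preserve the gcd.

Answer: B

Derivation:
Old gcd = 4; gcd of others (without N[1]) = 4
New gcd for candidate v: gcd(4, v). Preserves old gcd iff gcd(4, v) = 4.
  Option A: v=26, gcd(4,26)=2 -> changes
  Option B: v=20, gcd(4,20)=4 -> preserves
  Option C: v=69, gcd(4,69)=1 -> changes
  Option D: v=53, gcd(4,53)=1 -> changes
  Option E: v=17, gcd(4,17)=1 -> changes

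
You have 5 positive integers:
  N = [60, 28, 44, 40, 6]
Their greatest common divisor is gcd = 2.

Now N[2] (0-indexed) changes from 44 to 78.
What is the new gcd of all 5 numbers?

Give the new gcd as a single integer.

Numbers: [60, 28, 44, 40, 6], gcd = 2
Change: index 2, 44 -> 78
gcd of the OTHER numbers (without index 2): gcd([60, 28, 40, 6]) = 2
New gcd = gcd(g_others, new_val) = gcd(2, 78) = 2

Answer: 2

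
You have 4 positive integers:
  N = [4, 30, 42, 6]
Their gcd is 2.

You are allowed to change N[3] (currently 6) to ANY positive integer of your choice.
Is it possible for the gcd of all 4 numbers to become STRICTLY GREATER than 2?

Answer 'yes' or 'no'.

Current gcd = 2
gcd of all OTHER numbers (without N[3]=6): gcd([4, 30, 42]) = 2
The new gcd after any change is gcd(2, new_value).
This can be at most 2.
Since 2 = old gcd 2, the gcd can only stay the same or decrease.

Answer: no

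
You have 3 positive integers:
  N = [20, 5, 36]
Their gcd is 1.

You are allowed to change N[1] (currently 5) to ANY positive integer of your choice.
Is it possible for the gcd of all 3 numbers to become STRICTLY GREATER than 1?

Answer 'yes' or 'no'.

Answer: yes

Derivation:
Current gcd = 1
gcd of all OTHER numbers (without N[1]=5): gcd([20, 36]) = 4
The new gcd after any change is gcd(4, new_value).
This can be at most 4.
Since 4 > old gcd 1, the gcd CAN increase (e.g., set N[1] = 4).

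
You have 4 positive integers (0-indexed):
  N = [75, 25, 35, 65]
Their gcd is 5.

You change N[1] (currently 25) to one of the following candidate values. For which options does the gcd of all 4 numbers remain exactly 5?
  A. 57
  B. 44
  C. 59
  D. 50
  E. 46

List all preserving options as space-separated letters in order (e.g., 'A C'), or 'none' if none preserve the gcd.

Answer: D

Derivation:
Old gcd = 5; gcd of others (without N[1]) = 5
New gcd for candidate v: gcd(5, v). Preserves old gcd iff gcd(5, v) = 5.
  Option A: v=57, gcd(5,57)=1 -> changes
  Option B: v=44, gcd(5,44)=1 -> changes
  Option C: v=59, gcd(5,59)=1 -> changes
  Option D: v=50, gcd(5,50)=5 -> preserves
  Option E: v=46, gcd(5,46)=1 -> changes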